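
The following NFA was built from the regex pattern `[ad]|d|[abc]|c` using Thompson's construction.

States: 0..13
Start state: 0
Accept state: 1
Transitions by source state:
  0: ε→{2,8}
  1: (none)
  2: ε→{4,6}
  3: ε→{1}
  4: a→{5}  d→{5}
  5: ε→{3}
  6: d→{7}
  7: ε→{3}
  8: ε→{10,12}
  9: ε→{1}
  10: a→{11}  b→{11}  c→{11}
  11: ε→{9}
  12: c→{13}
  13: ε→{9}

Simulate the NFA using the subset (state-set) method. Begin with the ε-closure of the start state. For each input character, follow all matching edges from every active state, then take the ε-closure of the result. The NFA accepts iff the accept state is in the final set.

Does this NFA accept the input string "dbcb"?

start: ε-closure({0}) = {0,2,4,6,8,10,12}
'd' @ 1: {1,3,5,7}  ✓accept
'b' @ 2: {}  — state set empty
rest 'cb' ignored (set empty)
after full input: {}  (accept=1 not in)

Answer: REJECT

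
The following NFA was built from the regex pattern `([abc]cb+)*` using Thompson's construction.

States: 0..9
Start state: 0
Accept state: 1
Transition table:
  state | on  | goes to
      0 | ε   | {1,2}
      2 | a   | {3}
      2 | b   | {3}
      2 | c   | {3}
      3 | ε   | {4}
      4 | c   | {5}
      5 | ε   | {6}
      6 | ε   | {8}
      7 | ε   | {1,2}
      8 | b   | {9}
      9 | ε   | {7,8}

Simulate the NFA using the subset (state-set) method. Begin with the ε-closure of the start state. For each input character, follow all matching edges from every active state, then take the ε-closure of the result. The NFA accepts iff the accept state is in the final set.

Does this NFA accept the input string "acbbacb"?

S₀ = ε-closure({0}) = {0,1,2}
'a' @ 1: {3,4}
'c' @ 2: {5,6,8}
'b' @ 3: {1,2,7,8,9}  (accept∈set)
'b' @ 4: {1,2,3,4,7,8,9}  (accept∈set)
'a' @ 5: {3,4}
'c' @ 6: {5,6,8}
'b' @ 7: {1,2,7,8,9}  (accept∈set)
after full input: {1,2,7,8,9}  (accept=1 in)

Answer: ACCEPT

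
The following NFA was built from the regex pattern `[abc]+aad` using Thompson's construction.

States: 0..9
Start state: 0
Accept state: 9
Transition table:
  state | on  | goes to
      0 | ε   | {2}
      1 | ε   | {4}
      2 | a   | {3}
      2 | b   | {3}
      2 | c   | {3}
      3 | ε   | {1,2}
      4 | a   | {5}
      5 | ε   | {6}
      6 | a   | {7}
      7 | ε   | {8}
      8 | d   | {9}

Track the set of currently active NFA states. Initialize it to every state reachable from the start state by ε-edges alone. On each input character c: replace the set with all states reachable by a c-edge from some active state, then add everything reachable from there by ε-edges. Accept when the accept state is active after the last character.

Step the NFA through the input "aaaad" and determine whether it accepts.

Answer: ACCEPT

Derivation:
initial (ε-close {0}): {0,2}
'a' @ 1: {1,2,3,4}
'a' @ 2: {1,2,3,4,5,6}
'a' @ 3: {1,2,3,4,5,6,7,8}
'a' @ 4: {1,2,3,4,5,6,7,8}
'd' @ 5: {9}  ✓accept
end set {9} — state 9 in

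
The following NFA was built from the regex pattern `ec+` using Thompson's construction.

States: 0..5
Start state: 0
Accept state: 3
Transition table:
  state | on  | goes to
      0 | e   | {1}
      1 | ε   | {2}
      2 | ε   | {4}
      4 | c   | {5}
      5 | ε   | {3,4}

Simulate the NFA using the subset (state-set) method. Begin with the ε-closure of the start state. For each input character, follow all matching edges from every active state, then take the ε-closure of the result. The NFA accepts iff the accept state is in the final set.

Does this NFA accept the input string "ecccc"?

S₀ = ε-closure({0}) = {0}
'e' @ 1: {1,2,4}
'c' @ 2: {3,4,5}  ✓accept
'c' @ 3: {3,4,5}  ✓accept
'c' @ 4: {3,4,5}  ✓accept
'c' @ 5: {3,4,5}  ✓accept
end set {3,4,5} — state 3 in

Answer: ACCEPT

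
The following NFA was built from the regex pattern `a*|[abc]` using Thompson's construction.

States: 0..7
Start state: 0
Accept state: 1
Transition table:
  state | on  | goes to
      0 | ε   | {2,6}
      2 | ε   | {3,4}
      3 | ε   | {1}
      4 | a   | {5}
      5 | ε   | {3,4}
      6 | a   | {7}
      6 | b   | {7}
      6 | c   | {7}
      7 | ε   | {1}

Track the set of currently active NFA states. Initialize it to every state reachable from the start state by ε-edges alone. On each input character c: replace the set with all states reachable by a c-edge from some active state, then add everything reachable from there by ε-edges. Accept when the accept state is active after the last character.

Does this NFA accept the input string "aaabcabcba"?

S₀ = ε-closure({0}) = {0,1,2,3,4,6}
'a' @ 1: {1,3,4,5,7}  [accepting]
'a' @ 2: {1,3,4,5}  [accepting]
'a' @ 3: {1,3,4,5}  [accepting]
'b' @ 4: {}  — state set empty
rest 'cabcba' ignored (set empty)
after full input: {}  (accept=1 not in)

Answer: REJECT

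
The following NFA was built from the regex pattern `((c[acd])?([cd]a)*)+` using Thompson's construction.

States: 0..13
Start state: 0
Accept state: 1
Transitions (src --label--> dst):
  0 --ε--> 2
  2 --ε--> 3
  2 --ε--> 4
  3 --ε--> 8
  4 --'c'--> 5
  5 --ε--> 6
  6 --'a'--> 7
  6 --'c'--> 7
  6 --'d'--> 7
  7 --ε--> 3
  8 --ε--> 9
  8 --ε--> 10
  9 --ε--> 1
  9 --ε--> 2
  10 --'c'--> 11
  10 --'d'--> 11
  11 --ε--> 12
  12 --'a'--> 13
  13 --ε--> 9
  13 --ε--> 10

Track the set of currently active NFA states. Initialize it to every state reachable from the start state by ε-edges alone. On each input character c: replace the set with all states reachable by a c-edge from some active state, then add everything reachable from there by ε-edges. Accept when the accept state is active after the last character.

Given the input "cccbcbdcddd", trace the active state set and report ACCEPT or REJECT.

Answer: REJECT

Trace:
S₀ = ε-closure({0}) = {0,1,2,3,4,8,9,10}
'c' @ 1: {5,6,11,12}
'c' @ 2: {1,2,3,4,7,8,9,10}  (accept∈set)
'c' @ 3: {5,6,11,12}
'b' @ 4: {}  — dead — no transitions
rest 'cbdcddd' ignored (set empty)
final: {}; accept 1 not in set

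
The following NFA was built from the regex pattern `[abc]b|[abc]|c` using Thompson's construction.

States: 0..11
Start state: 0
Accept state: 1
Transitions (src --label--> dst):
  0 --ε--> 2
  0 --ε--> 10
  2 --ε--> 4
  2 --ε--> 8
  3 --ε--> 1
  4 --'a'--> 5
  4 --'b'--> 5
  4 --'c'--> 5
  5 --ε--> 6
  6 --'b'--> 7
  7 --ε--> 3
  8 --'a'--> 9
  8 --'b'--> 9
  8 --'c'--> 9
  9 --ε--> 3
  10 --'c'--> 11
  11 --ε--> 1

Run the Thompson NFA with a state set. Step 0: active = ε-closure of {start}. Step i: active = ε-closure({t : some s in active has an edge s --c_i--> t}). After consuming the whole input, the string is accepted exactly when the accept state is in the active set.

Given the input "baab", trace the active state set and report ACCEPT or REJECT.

Answer: REJECT

Steps:
start: ε-closure({0}) = {0,2,4,8,10}
'b' @ 1: {1,3,5,6,9}  [accepting]
'a' @ 2: {}  — dead — no transitions
rest 'ab' ignored (set empty)
end set {} — state 1 not in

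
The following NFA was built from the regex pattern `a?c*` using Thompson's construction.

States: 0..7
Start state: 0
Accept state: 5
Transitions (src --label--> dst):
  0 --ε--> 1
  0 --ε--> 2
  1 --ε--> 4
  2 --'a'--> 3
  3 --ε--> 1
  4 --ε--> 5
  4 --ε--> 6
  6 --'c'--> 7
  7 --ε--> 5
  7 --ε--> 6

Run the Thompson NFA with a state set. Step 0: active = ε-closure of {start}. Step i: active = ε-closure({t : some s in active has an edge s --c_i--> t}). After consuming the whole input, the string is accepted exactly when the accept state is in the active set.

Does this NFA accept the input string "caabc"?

Answer: REJECT

Trace:
initial (ε-close {0}): {0,1,2,4,5,6}
'c' @ 1: {5,6,7}  ✓accept
'a' @ 2: {}  — state set empty
rest 'abc' ignored (set empty)
after full input: {}  (accept=5 not in)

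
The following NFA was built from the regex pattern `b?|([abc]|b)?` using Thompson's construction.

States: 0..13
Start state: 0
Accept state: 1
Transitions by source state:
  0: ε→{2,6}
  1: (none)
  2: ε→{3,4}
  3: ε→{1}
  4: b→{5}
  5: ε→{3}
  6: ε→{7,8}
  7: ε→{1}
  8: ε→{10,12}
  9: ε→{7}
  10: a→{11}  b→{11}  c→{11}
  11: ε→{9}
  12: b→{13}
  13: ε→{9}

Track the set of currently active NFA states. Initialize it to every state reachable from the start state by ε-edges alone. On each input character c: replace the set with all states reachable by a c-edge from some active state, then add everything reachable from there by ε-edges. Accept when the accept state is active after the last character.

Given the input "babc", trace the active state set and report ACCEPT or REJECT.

initial (ε-close {0}): {0,1,2,3,4,6,7,8,10,12}
'b' @ 1: {1,3,5,7,9,11,13}  ✓accept
'a' @ 2: {}  — no active states
rest 'bc' ignored (set empty)
final: {}; accept 1 not in set

Answer: REJECT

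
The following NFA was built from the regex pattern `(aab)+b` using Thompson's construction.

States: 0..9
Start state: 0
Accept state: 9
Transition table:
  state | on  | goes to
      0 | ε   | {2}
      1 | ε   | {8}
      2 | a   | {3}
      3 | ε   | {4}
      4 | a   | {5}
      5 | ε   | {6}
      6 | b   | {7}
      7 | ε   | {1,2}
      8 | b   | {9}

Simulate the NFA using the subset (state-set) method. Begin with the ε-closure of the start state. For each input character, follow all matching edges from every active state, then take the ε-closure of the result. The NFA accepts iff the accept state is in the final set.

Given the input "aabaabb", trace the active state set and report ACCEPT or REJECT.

Answer: ACCEPT

Derivation:
initial (ε-close {0}): {0,2}
'a' @ 1: {3,4}
'a' @ 2: {5,6}
'b' @ 3: {1,2,7,8}
'a' @ 4: {3,4}
'a' @ 5: {5,6}
'b' @ 6: {1,2,7,8}
'b' @ 7: {9}  ✓accept
after full input: {9}  (accept=9 in)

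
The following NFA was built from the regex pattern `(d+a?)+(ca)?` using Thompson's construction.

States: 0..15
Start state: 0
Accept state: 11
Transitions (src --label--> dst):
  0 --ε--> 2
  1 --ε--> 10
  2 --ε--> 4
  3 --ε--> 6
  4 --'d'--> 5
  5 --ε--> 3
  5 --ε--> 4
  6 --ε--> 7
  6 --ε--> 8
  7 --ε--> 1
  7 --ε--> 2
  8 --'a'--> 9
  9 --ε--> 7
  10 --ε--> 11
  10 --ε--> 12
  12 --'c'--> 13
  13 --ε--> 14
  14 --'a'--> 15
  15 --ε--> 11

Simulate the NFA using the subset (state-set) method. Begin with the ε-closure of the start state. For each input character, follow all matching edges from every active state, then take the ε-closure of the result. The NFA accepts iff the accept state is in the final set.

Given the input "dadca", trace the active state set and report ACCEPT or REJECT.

start: ε-closure({0}) = {0,2,4}
'd' @ 1: {1,2,3,4,5,6,7,8,10,11,12}  ✓accept
'a' @ 2: {1,2,4,7,9,10,11,12}  ✓accept
'd' @ 3: {1,2,3,4,5,6,7,8,10,11,12}  ✓accept
'c' @ 4: {13,14}
'a' @ 5: {11,15}  ✓accept
after full input: {11,15}  (accept=11 in)

Answer: ACCEPT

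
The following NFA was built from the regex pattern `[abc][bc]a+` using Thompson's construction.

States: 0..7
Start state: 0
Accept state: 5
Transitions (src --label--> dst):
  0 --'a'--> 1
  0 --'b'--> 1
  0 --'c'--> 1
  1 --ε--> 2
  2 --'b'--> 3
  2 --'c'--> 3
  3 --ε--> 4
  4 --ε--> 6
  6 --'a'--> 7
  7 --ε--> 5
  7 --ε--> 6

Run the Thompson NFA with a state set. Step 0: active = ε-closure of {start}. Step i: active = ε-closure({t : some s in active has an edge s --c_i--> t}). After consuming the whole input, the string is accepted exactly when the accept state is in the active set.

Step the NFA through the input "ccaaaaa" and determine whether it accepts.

Answer: ACCEPT

Derivation:
start: ε-closure({0}) = {0}
'c' @ 1: {1,2}
'c' @ 2: {3,4,6}
'a' @ 3: {5,6,7}  (accept∈set)
'a' @ 4: {5,6,7}  (accept∈set)
'a' @ 5: {5,6,7}  (accept∈set)
'a' @ 6: {5,6,7}  (accept∈set)
'a' @ 7: {5,6,7}  (accept∈set)
final: {5,6,7}; accept 5 in set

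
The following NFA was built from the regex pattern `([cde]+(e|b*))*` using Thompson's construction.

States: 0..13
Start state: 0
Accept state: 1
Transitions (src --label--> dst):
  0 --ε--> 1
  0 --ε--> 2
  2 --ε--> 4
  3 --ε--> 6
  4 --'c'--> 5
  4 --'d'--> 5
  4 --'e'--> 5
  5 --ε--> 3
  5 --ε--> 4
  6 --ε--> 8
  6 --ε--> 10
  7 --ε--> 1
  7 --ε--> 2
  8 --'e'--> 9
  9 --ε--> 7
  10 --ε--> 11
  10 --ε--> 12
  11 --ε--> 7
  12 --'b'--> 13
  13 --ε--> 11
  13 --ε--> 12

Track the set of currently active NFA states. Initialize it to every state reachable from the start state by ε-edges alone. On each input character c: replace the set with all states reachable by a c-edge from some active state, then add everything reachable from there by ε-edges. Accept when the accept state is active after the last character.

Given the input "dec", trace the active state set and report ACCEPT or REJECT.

initial (ε-close {0}): {0,1,2,4}
'd' @ 1: {1,2,3,4,5,6,7,8,10,11,12}  ✓accept
'e' @ 2: {1,2,3,4,5,6,7,8,9,10,11,12}  ✓accept
'c' @ 3: {1,2,3,4,5,6,7,8,10,11,12}  ✓accept
end set {1,2,3,4,5,6,7,8,10,11,12} — state 1 in

Answer: ACCEPT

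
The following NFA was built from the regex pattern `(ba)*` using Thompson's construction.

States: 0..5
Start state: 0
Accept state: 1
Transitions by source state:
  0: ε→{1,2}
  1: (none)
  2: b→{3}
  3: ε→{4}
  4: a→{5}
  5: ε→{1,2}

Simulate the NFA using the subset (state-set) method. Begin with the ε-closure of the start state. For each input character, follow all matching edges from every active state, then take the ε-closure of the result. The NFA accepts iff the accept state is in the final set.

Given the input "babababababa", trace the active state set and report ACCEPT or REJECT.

S₀ = ε-closure({0}) = {0,1,2}
'b' @ 1: {3,4}
'a' @ 2: {1,2,5}  ✓accept
'b' @ 3: {3,4}
'a' @ 4: {1,2,5}  ✓accept
'b' @ 5: {3,4}
'a' @ 6: {1,2,5}  ✓accept
'b' @ 7: {3,4}
'a' @ 8: {1,2,5}  ✓accept
'b' @ 9: {3,4}
'a' @ 10: {1,2,5}  ✓accept
'b' @ 11: {3,4}
'a' @ 12: {1,2,5}  ✓accept
final: {1,2,5}; accept 1 in set

Answer: ACCEPT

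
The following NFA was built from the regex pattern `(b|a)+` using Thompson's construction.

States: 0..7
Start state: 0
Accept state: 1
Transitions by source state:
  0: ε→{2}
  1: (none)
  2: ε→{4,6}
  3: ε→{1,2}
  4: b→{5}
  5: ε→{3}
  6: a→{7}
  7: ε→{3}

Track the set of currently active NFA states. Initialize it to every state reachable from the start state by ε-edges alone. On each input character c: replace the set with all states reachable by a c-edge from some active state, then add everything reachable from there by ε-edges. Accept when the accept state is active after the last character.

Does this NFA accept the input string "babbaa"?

S₀ = ε-closure({0}) = {0,2,4,6}
'b' @ 1: {1,2,3,4,5,6}  [accepting]
'a' @ 2: {1,2,3,4,6,7}  [accepting]
'b' @ 3: {1,2,3,4,5,6}  [accepting]
'b' @ 4: {1,2,3,4,5,6}  [accepting]
'a' @ 5: {1,2,3,4,6,7}  [accepting]
'a' @ 6: {1,2,3,4,6,7}  [accepting]
end set {1,2,3,4,6,7} — state 1 in

Answer: ACCEPT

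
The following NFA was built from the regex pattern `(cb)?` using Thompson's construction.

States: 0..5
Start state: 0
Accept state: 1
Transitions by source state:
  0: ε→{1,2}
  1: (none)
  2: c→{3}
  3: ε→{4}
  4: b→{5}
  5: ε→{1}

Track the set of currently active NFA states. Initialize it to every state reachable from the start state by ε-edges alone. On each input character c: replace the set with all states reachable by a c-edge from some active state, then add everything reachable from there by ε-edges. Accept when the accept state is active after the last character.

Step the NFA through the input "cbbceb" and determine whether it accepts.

S₀ = ε-closure({0}) = {0,1,2}
'c' @ 1: {3,4}
'b' @ 2: {1,5}  ✓accept
'b' @ 3: {}  — dead — no transitions
rest 'ceb' ignored (set empty)
final: {}; accept 1 not in set

Answer: REJECT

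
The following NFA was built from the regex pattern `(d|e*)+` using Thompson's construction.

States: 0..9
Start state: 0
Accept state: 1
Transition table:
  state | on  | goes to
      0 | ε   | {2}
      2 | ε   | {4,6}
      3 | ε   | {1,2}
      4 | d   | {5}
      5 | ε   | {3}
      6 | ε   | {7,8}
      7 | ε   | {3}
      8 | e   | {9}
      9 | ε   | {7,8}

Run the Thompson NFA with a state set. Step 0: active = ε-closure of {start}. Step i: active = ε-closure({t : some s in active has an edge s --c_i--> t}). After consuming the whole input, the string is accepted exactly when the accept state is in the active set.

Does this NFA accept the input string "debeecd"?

Answer: REJECT

Derivation:
start: ε-closure({0}) = {0,1,2,3,4,6,7,8}
'd' @ 1: {1,2,3,4,5,6,7,8}  [accepting]
'e' @ 2: {1,2,3,4,6,7,8,9}  [accepting]
'b' @ 3: {}  — state set empty
rest 'eecd' ignored (set empty)
end set {} — state 1 not in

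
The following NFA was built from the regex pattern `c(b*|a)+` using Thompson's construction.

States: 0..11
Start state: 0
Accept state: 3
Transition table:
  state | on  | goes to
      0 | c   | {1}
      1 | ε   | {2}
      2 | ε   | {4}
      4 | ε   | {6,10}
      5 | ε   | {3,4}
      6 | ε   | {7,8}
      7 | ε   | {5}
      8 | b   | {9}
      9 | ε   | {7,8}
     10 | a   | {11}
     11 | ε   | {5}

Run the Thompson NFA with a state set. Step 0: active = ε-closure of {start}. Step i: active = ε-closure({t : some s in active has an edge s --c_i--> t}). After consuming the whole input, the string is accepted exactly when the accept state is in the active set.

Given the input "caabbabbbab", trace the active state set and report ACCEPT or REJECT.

Answer: ACCEPT

Derivation:
initial (ε-close {0}): {0}
'c' @ 1: {1,2,3,4,5,6,7,8,10}  ✓accept
'a' @ 2: {3,4,5,6,7,8,10,11}  ✓accept
'a' @ 3: {3,4,5,6,7,8,10,11}  ✓accept
'b' @ 4: {3,4,5,6,7,8,9,10}  ✓accept
'b' @ 5: {3,4,5,6,7,8,9,10}  ✓accept
'a' @ 6: {3,4,5,6,7,8,10,11}  ✓accept
'b' @ 7: {3,4,5,6,7,8,9,10}  ✓accept
'b' @ 8: {3,4,5,6,7,8,9,10}  ✓accept
'b' @ 9: {3,4,5,6,7,8,9,10}  ✓accept
'a' @ 10: {3,4,5,6,7,8,10,11}  ✓accept
'b' @ 11: {3,4,5,6,7,8,9,10}  ✓accept
final: {3,4,5,6,7,8,9,10}; accept 3 in set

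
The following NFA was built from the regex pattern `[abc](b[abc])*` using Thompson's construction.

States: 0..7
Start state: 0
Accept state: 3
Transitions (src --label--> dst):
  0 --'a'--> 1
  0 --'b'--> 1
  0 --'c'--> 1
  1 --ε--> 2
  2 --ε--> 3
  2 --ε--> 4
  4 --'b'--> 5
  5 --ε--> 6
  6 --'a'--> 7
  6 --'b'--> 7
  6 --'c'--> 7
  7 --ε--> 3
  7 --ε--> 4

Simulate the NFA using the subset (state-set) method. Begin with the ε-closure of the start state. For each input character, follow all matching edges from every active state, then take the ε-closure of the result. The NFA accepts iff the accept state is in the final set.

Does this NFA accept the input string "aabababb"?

initial (ε-close {0}): {0}
'a' @ 1: {1,2,3,4}  [accepting]
'a' @ 2: {}  — no active states
rest 'bababb' ignored (set empty)
after full input: {}  (accept=3 not in)

Answer: REJECT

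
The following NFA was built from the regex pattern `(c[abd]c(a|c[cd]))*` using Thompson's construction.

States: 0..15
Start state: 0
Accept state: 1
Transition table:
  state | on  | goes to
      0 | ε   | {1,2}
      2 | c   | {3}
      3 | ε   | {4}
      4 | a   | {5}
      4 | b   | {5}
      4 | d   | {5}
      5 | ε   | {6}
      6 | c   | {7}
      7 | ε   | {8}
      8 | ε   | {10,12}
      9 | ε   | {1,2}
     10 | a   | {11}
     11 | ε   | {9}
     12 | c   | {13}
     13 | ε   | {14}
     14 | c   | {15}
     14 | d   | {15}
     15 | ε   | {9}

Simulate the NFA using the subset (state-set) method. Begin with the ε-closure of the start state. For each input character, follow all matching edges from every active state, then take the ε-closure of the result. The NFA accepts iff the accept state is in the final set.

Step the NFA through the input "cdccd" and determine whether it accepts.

Answer: ACCEPT

Trace:
S₀ = ε-closure({0}) = {0,1,2}
'c' @ 1: {3,4}
'd' @ 2: {5,6}
'c' @ 3: {7,8,10,12}
'c' @ 4: {13,14}
'd' @ 5: {1,2,9,15}  (accept∈set)
final: {1,2,9,15}; accept 1 in set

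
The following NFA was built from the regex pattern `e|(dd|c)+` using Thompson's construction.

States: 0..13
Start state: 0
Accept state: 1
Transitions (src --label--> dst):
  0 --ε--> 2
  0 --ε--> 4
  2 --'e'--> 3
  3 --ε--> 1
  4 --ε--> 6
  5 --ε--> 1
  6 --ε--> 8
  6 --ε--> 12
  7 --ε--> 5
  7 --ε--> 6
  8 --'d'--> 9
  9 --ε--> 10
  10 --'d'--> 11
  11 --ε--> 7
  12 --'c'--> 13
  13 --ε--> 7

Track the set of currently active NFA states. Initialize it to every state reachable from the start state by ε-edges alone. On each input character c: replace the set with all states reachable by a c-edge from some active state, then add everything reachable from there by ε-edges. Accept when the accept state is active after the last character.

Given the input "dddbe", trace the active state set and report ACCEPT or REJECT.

start: ε-closure({0}) = {0,2,4,6,8,12}
'd' @ 1: {9,10}
'd' @ 2: {1,5,6,7,8,11,12}  (accept∈set)
'd' @ 3: {9,10}
'b' @ 4: {}  — dead — no transitions
rest 'e' ignored (set empty)
after full input: {}  (accept=1 not in)

Answer: REJECT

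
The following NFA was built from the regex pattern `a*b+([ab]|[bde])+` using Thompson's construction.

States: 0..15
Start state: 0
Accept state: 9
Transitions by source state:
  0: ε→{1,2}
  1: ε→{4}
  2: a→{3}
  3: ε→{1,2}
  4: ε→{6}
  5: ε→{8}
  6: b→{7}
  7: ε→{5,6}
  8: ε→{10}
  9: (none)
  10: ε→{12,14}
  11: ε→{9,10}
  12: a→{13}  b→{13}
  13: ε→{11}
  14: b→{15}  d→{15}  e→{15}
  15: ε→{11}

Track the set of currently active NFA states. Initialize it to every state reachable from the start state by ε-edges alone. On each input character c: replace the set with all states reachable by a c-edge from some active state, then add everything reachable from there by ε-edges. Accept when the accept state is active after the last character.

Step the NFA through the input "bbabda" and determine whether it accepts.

initial (ε-close {0}): {0,1,2,4,6}
'b' @ 1: {5,6,7,8,10,12,14}
'b' @ 2: {5,6,7,8,9,10,11,12,13,14,15}  ✓accept
'a' @ 3: {9,10,11,12,13,14}  ✓accept
'b' @ 4: {9,10,11,12,13,14,15}  ✓accept
'd' @ 5: {9,10,11,12,14,15}  ✓accept
'a' @ 6: {9,10,11,12,13,14}  ✓accept
end set {9,10,11,12,13,14} — state 9 in

Answer: ACCEPT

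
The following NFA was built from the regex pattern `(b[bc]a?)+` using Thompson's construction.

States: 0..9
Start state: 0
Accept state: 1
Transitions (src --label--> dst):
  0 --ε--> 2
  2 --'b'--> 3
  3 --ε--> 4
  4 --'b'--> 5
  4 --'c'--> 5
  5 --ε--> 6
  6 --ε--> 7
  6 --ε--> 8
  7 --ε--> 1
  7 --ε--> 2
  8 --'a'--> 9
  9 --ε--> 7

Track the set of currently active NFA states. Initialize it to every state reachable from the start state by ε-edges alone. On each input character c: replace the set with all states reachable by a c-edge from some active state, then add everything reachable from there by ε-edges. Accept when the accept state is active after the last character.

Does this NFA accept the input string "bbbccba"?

Answer: REJECT

Trace:
S₀ = ε-closure({0}) = {0,2}
'b' @ 1: {3,4}
'b' @ 2: {1,2,5,6,7,8}  [accepting]
'b' @ 3: {3,4}
'c' @ 4: {1,2,5,6,7,8}  [accepting]
'c' @ 5: {}  — no active states
rest 'ba' ignored (set empty)
final: {}; accept 1 not in set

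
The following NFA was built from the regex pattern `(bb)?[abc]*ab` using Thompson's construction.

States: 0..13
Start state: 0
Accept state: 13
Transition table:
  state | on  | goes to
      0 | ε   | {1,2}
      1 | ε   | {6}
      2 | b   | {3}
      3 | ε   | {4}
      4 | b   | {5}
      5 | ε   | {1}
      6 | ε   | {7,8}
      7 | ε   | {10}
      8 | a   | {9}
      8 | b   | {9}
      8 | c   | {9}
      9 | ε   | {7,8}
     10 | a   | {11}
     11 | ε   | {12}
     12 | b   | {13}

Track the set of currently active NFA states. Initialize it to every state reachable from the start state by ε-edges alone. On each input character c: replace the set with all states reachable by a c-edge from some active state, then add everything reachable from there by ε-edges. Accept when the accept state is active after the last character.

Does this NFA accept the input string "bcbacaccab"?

initial (ε-close {0}): {0,1,2,6,7,8,10}
'b' @ 1: {3,4,7,8,9,10}
'c' @ 2: {7,8,9,10}
'b' @ 3: {7,8,9,10}
'a' @ 4: {7,8,9,10,11,12}
'c' @ 5: {7,8,9,10}
'a' @ 6: {7,8,9,10,11,12}
'c' @ 7: {7,8,9,10}
'c' @ 8: {7,8,9,10}
'a' @ 9: {7,8,9,10,11,12}
'b' @ 10: {7,8,9,10,13}  (accept∈set)
after full input: {7,8,9,10,13}  (accept=13 in)

Answer: ACCEPT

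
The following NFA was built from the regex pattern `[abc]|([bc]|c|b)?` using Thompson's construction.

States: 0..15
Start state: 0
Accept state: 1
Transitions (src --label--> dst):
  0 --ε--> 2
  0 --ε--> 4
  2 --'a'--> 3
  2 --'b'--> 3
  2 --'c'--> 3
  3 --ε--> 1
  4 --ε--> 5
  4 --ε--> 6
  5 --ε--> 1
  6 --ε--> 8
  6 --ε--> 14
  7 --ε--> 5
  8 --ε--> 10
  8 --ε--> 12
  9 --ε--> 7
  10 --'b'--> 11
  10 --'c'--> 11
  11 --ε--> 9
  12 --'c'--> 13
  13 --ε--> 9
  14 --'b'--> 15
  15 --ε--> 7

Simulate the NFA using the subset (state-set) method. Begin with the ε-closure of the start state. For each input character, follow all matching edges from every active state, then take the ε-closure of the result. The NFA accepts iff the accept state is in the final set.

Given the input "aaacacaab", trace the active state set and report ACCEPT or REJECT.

Answer: REJECT

Steps:
initial (ε-close {0}): {0,1,2,4,5,6,8,10,12,14}
'a' @ 1: {1,3}  (accept∈set)
'a' @ 2: {}  — dead — no transitions
rest 'acacaab' ignored (set empty)
after full input: {}  (accept=1 not in)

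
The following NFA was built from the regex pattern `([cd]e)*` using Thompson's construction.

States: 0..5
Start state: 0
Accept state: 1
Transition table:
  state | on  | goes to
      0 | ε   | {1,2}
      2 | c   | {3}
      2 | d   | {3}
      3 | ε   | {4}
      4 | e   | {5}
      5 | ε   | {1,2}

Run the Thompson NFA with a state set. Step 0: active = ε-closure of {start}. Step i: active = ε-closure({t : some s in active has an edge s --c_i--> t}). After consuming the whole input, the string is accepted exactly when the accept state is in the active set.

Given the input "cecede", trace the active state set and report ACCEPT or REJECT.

initial (ε-close {0}): {0,1,2}
'c' @ 1: {3,4}
'e' @ 2: {1,2,5}  [accepting]
'c' @ 3: {3,4}
'e' @ 4: {1,2,5}  [accepting]
'd' @ 5: {3,4}
'e' @ 6: {1,2,5}  [accepting]
end set {1,2,5} — state 1 in

Answer: ACCEPT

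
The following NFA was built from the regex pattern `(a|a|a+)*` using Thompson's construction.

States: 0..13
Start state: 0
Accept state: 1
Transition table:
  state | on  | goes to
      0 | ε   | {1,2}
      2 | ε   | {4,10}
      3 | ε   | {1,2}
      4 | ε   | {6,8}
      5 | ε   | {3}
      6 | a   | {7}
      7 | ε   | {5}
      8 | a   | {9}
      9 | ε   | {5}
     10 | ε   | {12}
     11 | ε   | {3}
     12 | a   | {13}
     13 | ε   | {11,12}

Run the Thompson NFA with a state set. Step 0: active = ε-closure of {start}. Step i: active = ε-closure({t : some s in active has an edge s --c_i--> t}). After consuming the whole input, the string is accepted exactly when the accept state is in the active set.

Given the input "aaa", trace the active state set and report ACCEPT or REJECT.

Answer: ACCEPT

Derivation:
S₀ = ε-closure({0}) = {0,1,2,4,6,8,10,12}
'a' @ 1: {1,2,3,4,5,6,7,8,9,10,11,12,13}  [accepting]
'a' @ 2: {1,2,3,4,5,6,7,8,9,10,11,12,13}  [accepting]
'a' @ 3: {1,2,3,4,5,6,7,8,9,10,11,12,13}  [accepting]
end set {1,2,3,4,5,6,7,8,9,10,11,12,13} — state 1 in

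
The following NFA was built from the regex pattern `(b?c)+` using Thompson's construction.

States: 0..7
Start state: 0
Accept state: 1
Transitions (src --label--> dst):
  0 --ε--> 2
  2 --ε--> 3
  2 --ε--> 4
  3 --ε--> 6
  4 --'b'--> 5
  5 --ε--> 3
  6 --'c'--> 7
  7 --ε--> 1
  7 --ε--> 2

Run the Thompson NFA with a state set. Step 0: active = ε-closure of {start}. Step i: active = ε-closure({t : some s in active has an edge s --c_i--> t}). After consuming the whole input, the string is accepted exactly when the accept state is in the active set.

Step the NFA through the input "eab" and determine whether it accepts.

S₀ = ε-closure({0}) = {0,2,3,4,6}
'e' @ 1: {}  — dead — no transitions
rest 'ab' ignored (set empty)
after full input: {}  (accept=1 not in)

Answer: REJECT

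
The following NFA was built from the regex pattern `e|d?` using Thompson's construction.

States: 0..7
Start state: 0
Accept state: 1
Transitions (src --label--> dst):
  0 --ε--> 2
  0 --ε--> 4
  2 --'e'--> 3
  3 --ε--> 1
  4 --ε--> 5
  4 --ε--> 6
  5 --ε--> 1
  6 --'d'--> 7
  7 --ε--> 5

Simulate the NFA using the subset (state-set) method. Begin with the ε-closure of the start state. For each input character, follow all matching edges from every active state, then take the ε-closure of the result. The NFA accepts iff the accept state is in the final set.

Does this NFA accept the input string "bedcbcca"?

start: ε-closure({0}) = {0,1,2,4,5,6}
'b' @ 1: {}  — state set empty
rest 'edcbcca' ignored (set empty)
end set {} — state 1 not in

Answer: REJECT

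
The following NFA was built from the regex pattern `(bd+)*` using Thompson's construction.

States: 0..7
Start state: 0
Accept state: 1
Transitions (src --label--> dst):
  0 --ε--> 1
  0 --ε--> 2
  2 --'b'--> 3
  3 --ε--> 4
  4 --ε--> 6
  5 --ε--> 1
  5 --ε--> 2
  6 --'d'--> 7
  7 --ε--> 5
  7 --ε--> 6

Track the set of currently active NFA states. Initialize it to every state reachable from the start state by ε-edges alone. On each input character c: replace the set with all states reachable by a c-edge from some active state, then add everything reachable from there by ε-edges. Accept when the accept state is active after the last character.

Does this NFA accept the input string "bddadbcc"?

S₀ = ε-closure({0}) = {0,1,2}
'b' @ 1: {3,4,6}
'd' @ 2: {1,2,5,6,7}  (accept∈set)
'd' @ 3: {1,2,5,6,7}  (accept∈set)
'a' @ 4: {}  — dead — no transitions
rest 'dbcc' ignored (set empty)
end set {} — state 1 not in

Answer: REJECT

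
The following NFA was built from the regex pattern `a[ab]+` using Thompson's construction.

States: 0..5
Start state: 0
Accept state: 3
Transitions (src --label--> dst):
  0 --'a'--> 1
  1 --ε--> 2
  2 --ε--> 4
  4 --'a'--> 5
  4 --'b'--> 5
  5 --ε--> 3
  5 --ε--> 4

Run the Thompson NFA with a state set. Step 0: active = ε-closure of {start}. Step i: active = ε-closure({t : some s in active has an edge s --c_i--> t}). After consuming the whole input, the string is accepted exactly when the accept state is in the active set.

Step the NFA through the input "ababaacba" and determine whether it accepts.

Answer: REJECT

Trace:
S₀ = ε-closure({0}) = {0}
'a' @ 1: {1,2,4}
'b' @ 2: {3,4,5}  [accepting]
'a' @ 3: {3,4,5}  [accepting]
'b' @ 4: {3,4,5}  [accepting]
'a' @ 5: {3,4,5}  [accepting]
'a' @ 6: {3,4,5}  [accepting]
'c' @ 7: {}  — no active states
rest 'ba' ignored (set empty)
final: {}; accept 3 not in set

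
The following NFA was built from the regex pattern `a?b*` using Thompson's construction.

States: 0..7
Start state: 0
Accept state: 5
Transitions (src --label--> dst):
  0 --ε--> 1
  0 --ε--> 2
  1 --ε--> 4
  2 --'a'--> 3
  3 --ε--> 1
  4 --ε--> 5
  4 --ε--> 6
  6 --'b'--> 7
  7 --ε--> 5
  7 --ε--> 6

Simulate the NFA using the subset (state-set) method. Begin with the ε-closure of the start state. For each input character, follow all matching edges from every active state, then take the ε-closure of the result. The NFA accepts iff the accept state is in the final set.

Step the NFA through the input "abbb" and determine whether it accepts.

Answer: ACCEPT

Trace:
S₀ = ε-closure({0}) = {0,1,2,4,5,6}
'a' @ 1: {1,3,4,5,6}  (accept∈set)
'b' @ 2: {5,6,7}  (accept∈set)
'b' @ 3: {5,6,7}  (accept∈set)
'b' @ 4: {5,6,7}  (accept∈set)
after full input: {5,6,7}  (accept=5 in)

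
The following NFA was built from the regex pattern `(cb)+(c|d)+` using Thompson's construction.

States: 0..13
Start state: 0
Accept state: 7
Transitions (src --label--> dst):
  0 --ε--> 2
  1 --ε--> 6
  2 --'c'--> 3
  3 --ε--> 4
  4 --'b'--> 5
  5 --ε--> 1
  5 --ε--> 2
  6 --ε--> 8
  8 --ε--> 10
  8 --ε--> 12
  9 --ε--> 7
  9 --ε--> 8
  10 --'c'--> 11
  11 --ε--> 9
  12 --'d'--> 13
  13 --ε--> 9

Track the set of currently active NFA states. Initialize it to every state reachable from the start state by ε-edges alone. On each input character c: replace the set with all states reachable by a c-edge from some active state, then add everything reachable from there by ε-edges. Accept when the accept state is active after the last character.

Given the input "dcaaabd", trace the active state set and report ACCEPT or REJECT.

start: ε-closure({0}) = {0,2}
'd' @ 1: {}  — dead — no transitions
rest 'caaabd' ignored (set empty)
after full input: {}  (accept=7 not in)

Answer: REJECT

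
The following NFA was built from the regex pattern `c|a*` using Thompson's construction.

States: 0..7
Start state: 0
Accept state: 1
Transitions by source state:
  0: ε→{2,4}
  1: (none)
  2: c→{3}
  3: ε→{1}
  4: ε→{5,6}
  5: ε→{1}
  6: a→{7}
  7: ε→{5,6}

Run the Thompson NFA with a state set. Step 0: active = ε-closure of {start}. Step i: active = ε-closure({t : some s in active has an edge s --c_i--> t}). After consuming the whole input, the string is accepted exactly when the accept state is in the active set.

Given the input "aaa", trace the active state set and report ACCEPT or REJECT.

start: ε-closure({0}) = {0,1,2,4,5,6}
'a' @ 1: {1,5,6,7}  ✓accept
'a' @ 2: {1,5,6,7}  ✓accept
'a' @ 3: {1,5,6,7}  ✓accept
final: {1,5,6,7}; accept 1 in set

Answer: ACCEPT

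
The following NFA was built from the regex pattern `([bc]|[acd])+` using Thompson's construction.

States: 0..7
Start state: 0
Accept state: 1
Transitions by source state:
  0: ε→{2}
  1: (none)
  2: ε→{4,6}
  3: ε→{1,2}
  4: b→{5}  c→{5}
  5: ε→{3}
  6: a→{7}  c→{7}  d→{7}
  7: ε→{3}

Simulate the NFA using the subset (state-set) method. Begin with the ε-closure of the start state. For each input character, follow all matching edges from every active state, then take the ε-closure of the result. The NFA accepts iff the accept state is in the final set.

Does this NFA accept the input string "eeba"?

initial (ε-close {0}): {0,2,4,6}
'e' @ 1: {}  — state set empty
rest 'eba' ignored (set empty)
end set {} — state 1 not in

Answer: REJECT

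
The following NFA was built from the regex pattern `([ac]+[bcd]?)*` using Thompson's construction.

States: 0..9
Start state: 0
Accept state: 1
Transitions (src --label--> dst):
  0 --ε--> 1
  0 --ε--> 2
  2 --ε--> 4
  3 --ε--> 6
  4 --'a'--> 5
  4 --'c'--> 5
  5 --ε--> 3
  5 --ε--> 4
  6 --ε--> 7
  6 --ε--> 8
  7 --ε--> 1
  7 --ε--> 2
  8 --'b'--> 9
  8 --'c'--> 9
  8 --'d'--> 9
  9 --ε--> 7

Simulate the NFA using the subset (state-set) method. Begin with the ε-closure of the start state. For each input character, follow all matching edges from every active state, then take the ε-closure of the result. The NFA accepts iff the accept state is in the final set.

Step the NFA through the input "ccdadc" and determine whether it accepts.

S₀ = ε-closure({0}) = {0,1,2,4}
'c' @ 1: {1,2,3,4,5,6,7,8}  (accept∈set)
'c' @ 2: {1,2,3,4,5,6,7,8,9}  (accept∈set)
'd' @ 3: {1,2,4,7,9}  (accept∈set)
'a' @ 4: {1,2,3,4,5,6,7,8}  (accept∈set)
'd' @ 5: {1,2,4,7,9}  (accept∈set)
'c' @ 6: {1,2,3,4,5,6,7,8}  (accept∈set)
final: {1,2,3,4,5,6,7,8}; accept 1 in set

Answer: ACCEPT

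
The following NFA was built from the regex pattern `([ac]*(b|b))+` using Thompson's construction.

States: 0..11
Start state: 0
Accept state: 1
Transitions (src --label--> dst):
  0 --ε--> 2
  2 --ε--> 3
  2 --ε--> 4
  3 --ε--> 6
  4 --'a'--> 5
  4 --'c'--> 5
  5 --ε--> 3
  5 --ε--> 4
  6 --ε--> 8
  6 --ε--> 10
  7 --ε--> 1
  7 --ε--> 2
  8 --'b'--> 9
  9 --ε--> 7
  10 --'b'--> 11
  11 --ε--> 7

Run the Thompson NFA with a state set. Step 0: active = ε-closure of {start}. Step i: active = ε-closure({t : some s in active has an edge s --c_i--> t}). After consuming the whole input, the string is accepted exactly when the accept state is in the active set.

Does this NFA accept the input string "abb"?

Answer: ACCEPT

Derivation:
start: ε-closure({0}) = {0,2,3,4,6,8,10}
'a' @ 1: {3,4,5,6,8,10}
'b' @ 2: {1,2,3,4,6,7,8,9,10,11}  [accepting]
'b' @ 3: {1,2,3,4,6,7,8,9,10,11}  [accepting]
after full input: {1,2,3,4,6,7,8,9,10,11}  (accept=1 in)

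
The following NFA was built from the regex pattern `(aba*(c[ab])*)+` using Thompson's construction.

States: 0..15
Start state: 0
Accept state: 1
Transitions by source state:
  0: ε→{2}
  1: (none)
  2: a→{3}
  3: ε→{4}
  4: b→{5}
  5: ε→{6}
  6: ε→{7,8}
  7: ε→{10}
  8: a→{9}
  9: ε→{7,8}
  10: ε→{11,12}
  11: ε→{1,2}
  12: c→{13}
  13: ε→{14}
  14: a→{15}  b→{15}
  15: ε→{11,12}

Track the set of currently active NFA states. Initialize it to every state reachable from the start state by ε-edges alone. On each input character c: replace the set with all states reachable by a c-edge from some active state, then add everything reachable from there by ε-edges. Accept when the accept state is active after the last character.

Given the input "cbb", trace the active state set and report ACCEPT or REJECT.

start: ε-closure({0}) = {0,2}
'c' @ 1: {}  — no active states
rest 'bb' ignored (set empty)
end set {} — state 1 not in

Answer: REJECT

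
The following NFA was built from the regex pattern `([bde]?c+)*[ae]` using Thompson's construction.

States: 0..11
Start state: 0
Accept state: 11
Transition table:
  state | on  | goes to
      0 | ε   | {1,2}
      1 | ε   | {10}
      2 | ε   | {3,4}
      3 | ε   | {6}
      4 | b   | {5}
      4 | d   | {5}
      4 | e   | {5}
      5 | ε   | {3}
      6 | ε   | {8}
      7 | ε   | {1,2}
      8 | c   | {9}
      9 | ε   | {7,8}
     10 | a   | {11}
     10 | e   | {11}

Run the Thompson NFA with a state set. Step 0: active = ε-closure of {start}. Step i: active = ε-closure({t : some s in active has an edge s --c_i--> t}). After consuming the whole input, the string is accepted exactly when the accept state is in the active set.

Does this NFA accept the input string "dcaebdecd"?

Answer: REJECT

Steps:
S₀ = ε-closure({0}) = {0,1,2,3,4,6,8,10}
'd' @ 1: {3,5,6,8}
'c' @ 2: {1,2,3,4,6,7,8,9,10}
'a' @ 3: {11}  (accept∈set)
'e' @ 4: {}  — no active states
rest 'bdecd' ignored (set empty)
final: {}; accept 11 not in set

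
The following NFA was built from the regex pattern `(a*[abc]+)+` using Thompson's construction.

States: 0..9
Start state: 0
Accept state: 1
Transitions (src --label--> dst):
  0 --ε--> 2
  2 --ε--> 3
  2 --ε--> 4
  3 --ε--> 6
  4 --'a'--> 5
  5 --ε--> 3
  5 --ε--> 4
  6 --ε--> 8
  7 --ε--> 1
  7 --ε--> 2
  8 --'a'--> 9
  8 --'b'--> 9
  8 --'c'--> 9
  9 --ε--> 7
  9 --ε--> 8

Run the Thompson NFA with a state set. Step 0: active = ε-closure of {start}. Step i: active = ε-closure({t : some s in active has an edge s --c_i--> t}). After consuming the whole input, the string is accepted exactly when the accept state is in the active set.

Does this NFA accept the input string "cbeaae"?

Answer: REJECT

Trace:
S₀ = ε-closure({0}) = {0,2,3,4,6,8}
'c' @ 1: {1,2,3,4,6,7,8,9}  ✓accept
'b' @ 2: {1,2,3,4,6,7,8,9}  ✓accept
'e' @ 3: {}  — no active states
rest 'aae' ignored (set empty)
end set {} — state 1 not in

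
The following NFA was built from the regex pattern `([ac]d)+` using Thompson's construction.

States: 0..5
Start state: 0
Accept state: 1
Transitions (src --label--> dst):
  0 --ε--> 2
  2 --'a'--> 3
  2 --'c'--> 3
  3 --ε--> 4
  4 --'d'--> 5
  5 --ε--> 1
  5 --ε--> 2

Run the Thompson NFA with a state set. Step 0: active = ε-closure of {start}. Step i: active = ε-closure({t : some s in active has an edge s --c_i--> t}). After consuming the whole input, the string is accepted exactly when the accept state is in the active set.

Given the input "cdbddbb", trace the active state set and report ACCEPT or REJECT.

S₀ = ε-closure({0}) = {0,2}
'c' @ 1: {3,4}
'd' @ 2: {1,2,5}  ✓accept
'b' @ 3: {}  — no active states
rest 'ddbb' ignored (set empty)
end set {} — state 1 not in

Answer: REJECT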